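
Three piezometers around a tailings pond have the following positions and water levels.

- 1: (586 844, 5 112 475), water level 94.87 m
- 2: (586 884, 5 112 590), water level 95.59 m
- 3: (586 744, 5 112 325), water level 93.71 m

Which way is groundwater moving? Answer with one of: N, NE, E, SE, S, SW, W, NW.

Taking 1 as reference: 2−1 = (40, 115, +0.72); 3−1 = (-100, -150, -1.16).
Solve a·Δx + b·Δy = Δh: det = 40·(-150) − (-100)·115 = 5500.
∂h/∂x = [(+0.72)·(-150) − (-1.16)·115] / 5500 = +0.004618
∂h/∂y = [40·(-1.16) − (-100)·(+0.72)] / 5500 = +0.004655
Flow = −∇h = (-0.004618 east, -0.004655 north), which points southwest.

SW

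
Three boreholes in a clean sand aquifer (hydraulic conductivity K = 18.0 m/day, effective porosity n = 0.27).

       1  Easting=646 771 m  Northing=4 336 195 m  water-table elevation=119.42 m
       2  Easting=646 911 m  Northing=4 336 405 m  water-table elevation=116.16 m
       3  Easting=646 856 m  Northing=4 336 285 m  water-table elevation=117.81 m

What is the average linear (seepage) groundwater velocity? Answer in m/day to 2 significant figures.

Three-point gradient (reference 1): Δ to 2 = (140, 210, -3.26), Δ to 3 = (85, 90, -1.61).
∂h/∂x = -0.008514, ∂h/∂y = -0.009848 (det = -5250).
|∇h| = √(-0.008514² + -0.009848²) = 0.01302
Seepage velocity v = K·i/n = 18.0 × 0.01302 / 0.27 = 0.868 m/day.

0.87 m/day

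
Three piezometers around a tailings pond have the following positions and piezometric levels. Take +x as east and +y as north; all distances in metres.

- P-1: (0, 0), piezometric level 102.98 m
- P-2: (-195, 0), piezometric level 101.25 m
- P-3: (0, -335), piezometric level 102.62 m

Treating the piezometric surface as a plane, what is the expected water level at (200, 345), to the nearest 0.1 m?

105.1 m

∂h/∂x = (101.25 − 102.98) / (-195 − 0) = +0.008872
∂h/∂y = (102.62 − 102.98) / (-335 − 0) = +0.001075
h(200, 345) = 102.98 + (+0.008872)·(200) + (+0.001075)·(345) = 102.98 +1.774 +0.371 = 105.125 m.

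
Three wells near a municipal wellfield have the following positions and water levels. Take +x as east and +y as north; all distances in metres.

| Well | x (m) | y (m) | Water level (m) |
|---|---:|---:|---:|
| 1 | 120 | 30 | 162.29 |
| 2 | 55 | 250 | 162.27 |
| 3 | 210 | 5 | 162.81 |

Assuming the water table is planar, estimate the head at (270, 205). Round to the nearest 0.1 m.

Taking 1 as reference: 2−1 = (-65, 220, -0.02); 3−1 = (90, -25, +0.52).
Solve a·Δx + b·Δy = Δh: det = (-65)·(-25) − 90·220 = -18175.
∂h/∂x = [(-0.02)·(-25) − (+0.52)·220] / -18175 = +0.006267
∂h/∂y = [(-65)·(+0.52) − 90·(-0.02)] / -18175 = +0.001761
h(270, 205) = 162.29 + (+0.006267)·(150) + (+0.001761)·(175) = 162.29 +0.940 +0.308 = 163.538 m.

163.5 m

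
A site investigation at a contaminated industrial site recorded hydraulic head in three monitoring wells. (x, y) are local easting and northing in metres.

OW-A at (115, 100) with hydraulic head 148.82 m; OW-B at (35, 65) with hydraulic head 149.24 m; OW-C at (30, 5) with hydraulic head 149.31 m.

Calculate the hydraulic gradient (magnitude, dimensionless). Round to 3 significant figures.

Differences from OW-A: to OW-B (Δx, Δy, Δh) = (-80, -35, +0.42); to OW-C = (-85, -95, +0.49).
Solve a·Δx + b·Δy = Δh: det = (-80)·(-95) − (-85)·(-35) = 4625.
∂h/∂x = [(+0.42)·(-95) − (+0.49)·(-35)] / 4625 = -0.004919
∂h/∂y = [(-80)·(+0.49) − (-85)·(+0.42)] / 4625 = -0.0007568
|∇h| = √(-0.004919² + -0.0007568²) = 0.004977

0.00498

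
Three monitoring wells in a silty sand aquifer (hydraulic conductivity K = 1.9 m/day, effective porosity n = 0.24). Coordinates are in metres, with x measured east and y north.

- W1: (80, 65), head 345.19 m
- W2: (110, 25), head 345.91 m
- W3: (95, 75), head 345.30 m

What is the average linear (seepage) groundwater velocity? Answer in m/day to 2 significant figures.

Taking W1 as reference: W2−W1 = (30, -40, +0.72); W3−W1 = (15, 10, +0.11).
Solve a·Δx + b·Δy = Δh: det = 30·10 − 15·(-40) = 900.
∂h/∂x = [(+0.72)·10 − (+0.11)·(-40)] / 900 = +0.01289
∂h/∂y = [30·(+0.11) − 15·(+0.72)] / 900 = -0.008333
|∇h| = √(0.01289² + -0.008333²) = 0.01535
Seepage velocity v = K·i/n = 1.9 × 0.01535 / 0.24 = 0.1215 m/day.

0.12 m/day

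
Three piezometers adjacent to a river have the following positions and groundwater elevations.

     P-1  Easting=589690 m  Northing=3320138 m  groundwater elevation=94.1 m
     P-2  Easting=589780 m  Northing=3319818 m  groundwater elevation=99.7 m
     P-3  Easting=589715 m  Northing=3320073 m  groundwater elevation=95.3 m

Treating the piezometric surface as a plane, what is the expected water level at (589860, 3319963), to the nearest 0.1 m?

98.3 m

Three-point gradient (reference P-1): Δ to P-2 = (90, -320, +5.6), Δ to P-3 = (25, -65, +1.2).
∂h/∂x = +0.009302, ∂h/∂y = -0.01488 (det = 2150).
h(589860, 3319963) = 94.1 + (+0.009302)·(170) + (-0.01488)·(-175) = 94.1 +1.581 +2.605 = 98.286 m.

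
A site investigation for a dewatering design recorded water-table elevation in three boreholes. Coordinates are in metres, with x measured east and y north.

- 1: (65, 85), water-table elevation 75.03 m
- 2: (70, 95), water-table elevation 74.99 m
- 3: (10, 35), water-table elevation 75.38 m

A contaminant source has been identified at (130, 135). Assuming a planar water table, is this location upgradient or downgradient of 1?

Differences from 1: to 2 (Δx, Δy, Δh) = (5, 10, -0.04); to 3 = (-55, -50, +0.35).
Solve a·Δx + b·Δy = Δh: det = 5·(-50) − (-55)·10 = 300.
∂h/∂x = [(-0.04)·(-50) − (+0.35)·10] / 300 = -0.005000
∂h/∂y = [5·(+0.35) − (-55)·(-0.04)] / 300 = -0.001500
Head at (130, 135) = 75.03 + (-0.005000)·(65) + (-0.001500)·(50) = 74.63 m.
That is lower than the 75.03 m at 1, so the point is downgradient.

downgradient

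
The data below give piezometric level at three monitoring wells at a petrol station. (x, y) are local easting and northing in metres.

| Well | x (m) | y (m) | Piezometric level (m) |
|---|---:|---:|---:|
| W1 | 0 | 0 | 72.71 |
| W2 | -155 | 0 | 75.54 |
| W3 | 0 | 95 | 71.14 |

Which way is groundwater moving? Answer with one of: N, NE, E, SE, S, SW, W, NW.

NE

∂h/∂x = (75.54 − 72.71) / (-155 − 0) = -0.01826
∂h/∂y = (71.14 − 72.71) / (95 − 0) = -0.01653
Flow = −∇h = (+0.01826 east, +0.01653 north), which points northeast.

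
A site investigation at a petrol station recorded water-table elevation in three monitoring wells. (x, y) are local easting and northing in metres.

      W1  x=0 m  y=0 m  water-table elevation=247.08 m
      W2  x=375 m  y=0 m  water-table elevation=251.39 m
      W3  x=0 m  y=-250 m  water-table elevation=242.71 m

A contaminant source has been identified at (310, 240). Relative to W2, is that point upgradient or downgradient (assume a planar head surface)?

upgradient

∂h/∂x = (251.39 − 247.08) / (375 − 0) = +0.01149
∂h/∂y = (242.71 − 247.08) / (-250 − 0) = +0.01748
Head at (310, 240) = 247.08 + (+0.01149)·(310) + (+0.01748)·(240) = 254.84 m.
That is higher than the 251.39 m at W2, so the point is upgradient.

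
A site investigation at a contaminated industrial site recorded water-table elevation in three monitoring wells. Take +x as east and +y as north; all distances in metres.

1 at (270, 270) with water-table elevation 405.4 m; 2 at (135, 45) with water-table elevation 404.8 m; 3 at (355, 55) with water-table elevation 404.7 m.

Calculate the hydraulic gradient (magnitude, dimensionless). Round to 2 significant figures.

0.0031

Taking 1 as reference: 2−1 = (-135, -225, -0.6); 3−1 = (85, -215, -0.7).
Determinant of the coordinate differences = (-135)·(-215) − 85·(-225) = 48150.
∂h/∂x = [(-0.6)·(-215) − (-0.7)·(-225)] / 48150 = -0.0005919
∂h/∂y = [(-135)·(-0.7) − 85·(-0.6)] / 48150 = +0.003022
|∇h| = √(-0.0005919² + 0.003022²) = 0.003079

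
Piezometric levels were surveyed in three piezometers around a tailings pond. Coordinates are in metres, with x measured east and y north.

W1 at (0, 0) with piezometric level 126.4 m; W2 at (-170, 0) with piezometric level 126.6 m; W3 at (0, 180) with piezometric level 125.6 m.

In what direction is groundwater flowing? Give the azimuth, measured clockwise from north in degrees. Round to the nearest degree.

∂h/∂x = (126.6 − 126.4) / (-170 − 0) = -0.001176
∂h/∂y = (125.6 − 126.4) / (180 − 0) = -0.004444
Flow direction (−∇h) has components (+0.001176 E, +0.004444 N).
Azimuth = atan2(E, N) = atan2(+0.001176, +0.004444) = 14.8° ≈ 015°.

015°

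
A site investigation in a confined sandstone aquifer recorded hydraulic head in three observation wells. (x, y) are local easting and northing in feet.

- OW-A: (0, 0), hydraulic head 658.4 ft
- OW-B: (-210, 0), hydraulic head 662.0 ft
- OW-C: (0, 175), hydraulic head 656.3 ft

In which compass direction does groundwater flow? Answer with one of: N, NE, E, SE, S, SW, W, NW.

∂h/∂x = (662.0 − 658.4) / (-210 − 0) = -0.01714
∂h/∂y = (656.3 − 658.4) / (175 − 0) = -0.01200
Flow = −∇h = (+0.01714 east, +0.01200 north), which points northeast.

NE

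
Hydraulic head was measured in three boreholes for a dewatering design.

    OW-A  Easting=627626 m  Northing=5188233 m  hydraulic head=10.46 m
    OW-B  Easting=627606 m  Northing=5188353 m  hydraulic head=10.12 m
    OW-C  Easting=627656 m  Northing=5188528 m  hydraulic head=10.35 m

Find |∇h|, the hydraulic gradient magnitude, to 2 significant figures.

0.0093

Differences from OW-A: to OW-B (Δx, Δy, Δh) = (-20, 120, -0.34); to OW-C = (30, 295, -0.11).
Determinant of the coordinate differences = (-20)·295 − 30·120 = -9500.
∂h/∂x = [(-0.34)·295 − (-0.11)·120] / -9500 = +0.009168
∂h/∂y = [(-20)·(-0.11) − 30·(-0.34)] / -9500 = -0.001305
|∇h| = √(0.009168² + -0.001305²) = 0.00926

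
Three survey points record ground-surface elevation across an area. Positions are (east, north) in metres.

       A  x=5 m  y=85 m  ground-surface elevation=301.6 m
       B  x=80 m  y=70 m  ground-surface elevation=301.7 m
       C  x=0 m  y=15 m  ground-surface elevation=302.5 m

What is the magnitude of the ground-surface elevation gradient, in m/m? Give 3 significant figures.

With z = a·x + b·y + c and A as origin, the differences give:
  75·a + (-15)·b = +0.1
  (-5)·a + (-70)·b = +0.9
Eliminate b (×(-70) and ×(-15), subtract): -5325·a = 6.50 → a = ∂z/∂x = -0.001221
Back-substitute: b = ∂z/∂y = -0.01277.
|∇f| = √(-0.001221² + -0.01277²) = 0.01283 m/m

0.0128 m/m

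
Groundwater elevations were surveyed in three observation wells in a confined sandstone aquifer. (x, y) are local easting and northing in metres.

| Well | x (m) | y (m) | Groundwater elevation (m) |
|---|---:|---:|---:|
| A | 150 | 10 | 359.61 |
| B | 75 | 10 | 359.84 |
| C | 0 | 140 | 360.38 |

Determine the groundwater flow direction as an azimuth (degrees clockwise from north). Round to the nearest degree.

128°

Differences from A: to B (Δx, Δy, Δh) = (-75, 0, +0.23); to C = (-150, 130, +0.77).
Determinant of the coordinate differences = (-75)·130 − (-150)·0 = -9750.
∂h/∂x = [(+0.23)·130 − (+0.77)·0] / -9750 = -0.003067
∂h/∂y = [(-75)·(+0.77) − (-150)·(+0.23)] / -9750 = +0.002385
Flow direction (−∇h) has components (+0.003067 E, -0.002385 N).
Azimuth = atan2(E, N) = atan2(+0.003067, -0.002385) = 127.9° ≈ 128°.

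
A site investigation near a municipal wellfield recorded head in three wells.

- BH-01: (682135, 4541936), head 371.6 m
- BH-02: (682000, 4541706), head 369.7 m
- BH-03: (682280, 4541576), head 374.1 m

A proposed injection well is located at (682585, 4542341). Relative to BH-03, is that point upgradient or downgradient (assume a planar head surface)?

upgradient

Three-point gradient (reference BH-01): Δ to BH-02 = (-135, -230, -1.9), Δ to BH-03 = (145, -360, +2.5).
∂h/∂x = +0.01536, ∂h/∂y = -0.0007566 (det = 81950).
Head at (682585, 4542341) = 371.6 + (+0.01536)·(450) + (-0.0007566)·(405) = 378.21 m.
That is higher than the 374.1 m at BH-03, so the point is upgradient.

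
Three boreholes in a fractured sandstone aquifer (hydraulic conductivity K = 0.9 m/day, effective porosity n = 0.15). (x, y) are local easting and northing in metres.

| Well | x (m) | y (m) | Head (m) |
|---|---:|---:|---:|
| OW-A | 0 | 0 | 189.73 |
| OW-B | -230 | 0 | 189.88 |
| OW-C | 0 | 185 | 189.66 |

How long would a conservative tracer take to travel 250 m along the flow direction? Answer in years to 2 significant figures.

150 years

∂h/∂x = (189.88 − 189.73) / (-230 − 0) = -0.0006522
∂h/∂y = (189.66 − 189.73) / (185 − 0) = -0.0003784
|∇h| = √(-0.0006522² + -0.0003784²) = 0.000754
Seepage velocity v = K·i/n = 0.9 × 0.000754 / 0.15 = 0.004524 m/day.
t = 250 / 0.004524 = 5.526e+04 days = 151 years.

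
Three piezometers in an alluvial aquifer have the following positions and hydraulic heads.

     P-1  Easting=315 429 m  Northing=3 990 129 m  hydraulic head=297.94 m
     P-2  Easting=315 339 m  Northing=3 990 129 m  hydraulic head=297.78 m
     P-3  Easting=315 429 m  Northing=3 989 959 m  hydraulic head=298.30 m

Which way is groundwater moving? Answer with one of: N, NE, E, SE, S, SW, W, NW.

NW

∂h/∂x = (297.78 − 297.94) / (315339 − 315429) = +0.001778
∂h/∂y = (298.30 − 297.94) / (3989959 − 3990129) = -0.002118
Flow = −∇h = (-0.001778 east, +0.002118 north), which points northwest.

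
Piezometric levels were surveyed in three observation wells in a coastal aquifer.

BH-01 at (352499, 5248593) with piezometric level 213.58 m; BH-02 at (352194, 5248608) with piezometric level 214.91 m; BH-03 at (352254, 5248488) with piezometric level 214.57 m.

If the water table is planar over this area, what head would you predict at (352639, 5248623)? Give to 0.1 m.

Taking BH-01 as reference: BH-02−BH-01 = (-305, 15, +1.33); BH-03−BH-01 = (-245, -105, +0.99).
Determinant of the coordinate differences = (-305)·(-105) − (-245)·15 = 35700.
∂h/∂x = [(+1.33)·(-105) − (+0.99)·15] / 35700 = -0.004328
∂h/∂y = [(-305)·(+0.99) − (-245)·(+1.33)] / 35700 = +0.0006695
h(352639, 5248623) = 213.58 + (-0.004328)·(140) + (+0.0006695)·(30) = 213.58 -0.606 +0.020 = 212.994 m.

213.0 m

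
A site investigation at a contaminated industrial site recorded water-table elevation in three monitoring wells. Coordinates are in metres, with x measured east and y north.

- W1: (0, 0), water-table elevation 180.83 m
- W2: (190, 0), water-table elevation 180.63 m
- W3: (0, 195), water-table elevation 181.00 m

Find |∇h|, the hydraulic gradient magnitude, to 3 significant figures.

∂h/∂x = (180.63 − 180.83) / (190 − 0) = -0.001053
∂h/∂y = (181.00 − 180.83) / (195 − 0) = +0.0008718
|∇h| = √(-0.001053² + 0.0008718²) = 0.001367

0.00137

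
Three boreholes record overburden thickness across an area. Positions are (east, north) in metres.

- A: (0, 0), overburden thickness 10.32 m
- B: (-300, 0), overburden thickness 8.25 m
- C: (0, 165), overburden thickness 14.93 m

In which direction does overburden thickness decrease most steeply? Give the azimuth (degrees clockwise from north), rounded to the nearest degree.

194°

∂d/∂x = (8.25 − 10.32) / (-300 − 0) = +0.006900
∂d/∂y = (14.93 − 10.32) / (165 − 0) = +0.02794
Steepest decrease is along −∇f: components (-0.006900 E, -0.02794 N).
Azimuth = atan2(-0.006900, -0.02794) = 193.9° ≈ 194°.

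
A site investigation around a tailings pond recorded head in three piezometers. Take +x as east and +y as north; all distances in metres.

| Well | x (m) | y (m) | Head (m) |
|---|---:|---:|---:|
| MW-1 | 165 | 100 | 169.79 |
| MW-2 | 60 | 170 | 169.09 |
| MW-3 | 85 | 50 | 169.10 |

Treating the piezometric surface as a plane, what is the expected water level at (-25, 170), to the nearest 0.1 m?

168.4 m

Differences from MW-1: to MW-2 (Δx, Δy, Δh) = (-105, 70, -0.70); to MW-3 = (-80, -50, -0.69).
Determinant of the coordinate differences = (-105)·(-50) − (-80)·70 = 10850.
∂h/∂x = [(-0.70)·(-50) − (-0.69)·70] / 10850 = +0.007677
∂h/∂y = [(-105)·(-0.69) − (-80)·(-0.70)] / 10850 = +0.001516
h(-25, 170) = 169.79 + (+0.007677)·(-190) + (+0.001516)·(70) = 169.79 -1.459 +0.106 = 168.437 m.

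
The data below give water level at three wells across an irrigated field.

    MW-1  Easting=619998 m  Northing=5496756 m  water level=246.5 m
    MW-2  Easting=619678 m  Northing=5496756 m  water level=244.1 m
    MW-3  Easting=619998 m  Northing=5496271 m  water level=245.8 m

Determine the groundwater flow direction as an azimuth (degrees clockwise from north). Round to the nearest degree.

259°

∂h/∂x = (244.1 − 246.5) / (619678 − 619998) = +0.007500
∂h/∂y = (245.8 − 246.5) / (5496271 − 5496756) = +0.001443
Flow direction (−∇h) has components (-0.007500 E, -0.001443 N).
Azimuth = atan2(E, N) = atan2(-0.007500, -0.001443) = 259.1° ≈ 259°.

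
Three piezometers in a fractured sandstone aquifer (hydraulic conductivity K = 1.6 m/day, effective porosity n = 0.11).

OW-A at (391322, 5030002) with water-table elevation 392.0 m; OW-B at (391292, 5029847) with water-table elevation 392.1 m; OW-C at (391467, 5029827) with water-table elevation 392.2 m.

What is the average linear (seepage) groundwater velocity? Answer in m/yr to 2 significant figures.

Differences from OW-A: to OW-B (Δx, Δy, Δh) = (-30, -155, +0.1); to OW-C = (145, -175, +0.2).
Determinant of the coordinate differences = (-30)·(-175) − 145·(-155) = 27725.
∂h/∂x = [(+0.1)·(-175) − (+0.2)·(-155)] / 27725 = +0.0004869
∂h/∂y = [(-30)·(+0.2) − 145·(+0.1)] / 27725 = -0.0007394
|∇h| = √(0.0004869² + -0.0007394²) = 0.0008853
Seepage velocity v = K·i/n = 1.6 × 0.0008853 / 0.11 = 0.01288 m/day = 4.704 m/yr.

4.7 m/yr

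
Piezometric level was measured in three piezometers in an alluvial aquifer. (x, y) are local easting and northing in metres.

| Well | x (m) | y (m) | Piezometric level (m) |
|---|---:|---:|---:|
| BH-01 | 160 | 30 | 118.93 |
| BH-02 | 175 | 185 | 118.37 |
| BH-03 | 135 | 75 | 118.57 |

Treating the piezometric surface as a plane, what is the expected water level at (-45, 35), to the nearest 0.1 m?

Taking BH-01 as reference: BH-02−BH-01 = (15, 155, -0.56); BH-03−BH-01 = (-25, 45, -0.36).
Determinant of the coordinate differences = 15·45 − (-25)·155 = 4550.
∂h/∂x = [(-0.56)·45 − (-0.36)·155] / 4550 = +0.006725
∂h/∂y = [15·(-0.36) − (-25)·(-0.56)] / 4550 = -0.004264
h(-45, 35) = 118.93 + (+0.006725)·(-205) + (-0.004264)·(5) = 118.93 -1.379 -0.021 = 117.530 m.

117.5 m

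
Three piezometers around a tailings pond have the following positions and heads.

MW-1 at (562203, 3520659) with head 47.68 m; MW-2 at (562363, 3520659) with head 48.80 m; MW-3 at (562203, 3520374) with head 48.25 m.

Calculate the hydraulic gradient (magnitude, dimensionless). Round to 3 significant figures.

0.00728

∂h/∂x = (48.80 − 47.68) / (562363 − 562203) = +0.007000
∂h/∂y = (48.25 − 47.68) / (3520374 − 3520659) = -0.002000
|∇h| = √(0.007000² + -0.002000²) = 0.00728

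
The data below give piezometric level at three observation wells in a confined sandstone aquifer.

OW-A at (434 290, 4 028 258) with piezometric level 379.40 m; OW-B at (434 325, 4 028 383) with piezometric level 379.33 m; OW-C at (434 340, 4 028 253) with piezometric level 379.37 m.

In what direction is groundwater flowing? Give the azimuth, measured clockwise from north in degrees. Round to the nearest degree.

Differences from OW-A: to OW-B (Δx, Δy, Δh) = (35, 125, -0.07); to OW-C = (50, -5, -0.03).
Determinant of the coordinate differences = 35·(-5) − 50·125 = -6425.
∂h/∂x = [(-0.07)·(-5) − (-0.03)·125] / -6425 = -0.0006381
∂h/∂y = [35·(-0.03) − 50·(-0.07)] / -6425 = -0.0003813
Flow direction (−∇h) has components (+0.0006381 E, +0.0003813 N).
Azimuth = atan2(E, N) = atan2(+0.0006381, +0.0003813) = 59.1° ≈ 059°.

059°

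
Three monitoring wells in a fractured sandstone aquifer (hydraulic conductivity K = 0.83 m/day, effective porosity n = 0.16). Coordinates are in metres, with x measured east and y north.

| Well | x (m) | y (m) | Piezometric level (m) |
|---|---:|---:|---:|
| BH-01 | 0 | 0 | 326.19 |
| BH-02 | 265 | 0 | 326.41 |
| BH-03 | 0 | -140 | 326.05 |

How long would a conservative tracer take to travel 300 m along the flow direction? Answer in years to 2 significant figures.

120 years

∂h/∂x = (326.41 − 326.19) / (265 − 0) = +0.0008302
∂h/∂y = (326.05 − 326.19) / (-140 − 0) = +0.0010000
|∇h| = √(0.0008302² + 0.0010000²) = 0.0013
Seepage velocity v = K·i/n = 0.83 × 0.0013 / 0.16 = 0.006744 m/day.
t = 300 / 0.006744 = 4.448e+04 days = 122 years.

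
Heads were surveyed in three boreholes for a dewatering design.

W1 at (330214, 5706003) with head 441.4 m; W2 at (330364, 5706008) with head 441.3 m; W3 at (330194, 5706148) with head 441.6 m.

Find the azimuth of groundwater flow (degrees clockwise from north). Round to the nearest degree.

151°

Differences from W1: to W2 (Δx, Δy, Δh) = (150, 5, -0.1); to W3 = (-20, 145, +0.2).
Determinant of the coordinate differences = 150·145 − (-20)·5 = 21850.
∂h/∂x = [(-0.1)·145 − (+0.2)·5] / 21850 = -0.0007094
∂h/∂y = [150·(+0.2) − (-20)·(-0.1)] / 21850 = +0.001281
Flow direction (−∇h) has components (+0.0007094 E, -0.001281 N).
Azimuth = atan2(E, N) = atan2(+0.0007094, -0.001281) = 151.0° ≈ 151°.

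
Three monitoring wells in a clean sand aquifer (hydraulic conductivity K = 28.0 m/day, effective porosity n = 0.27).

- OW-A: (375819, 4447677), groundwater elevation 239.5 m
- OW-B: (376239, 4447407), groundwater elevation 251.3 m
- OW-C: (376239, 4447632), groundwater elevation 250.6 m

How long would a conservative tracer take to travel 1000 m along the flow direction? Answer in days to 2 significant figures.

Differences from OW-A: to OW-B (Δx, Δy, Δh) = (420, -270, +11.8); to OW-C = (420, -45, +11.1).
Determinant of the coordinate differences = 420·(-45) − 420·(-270) = 94500.
∂h/∂x = [(+11.8)·(-45) − (+11.1)·(-270)] / 94500 = +0.02610
∂h/∂y = [420·(+11.1) − 420·(+11.8)] / 94500 = -0.003111
|∇h| = √(0.02610² + -0.003111²) = 0.02628
Seepage velocity v = K·i/n = 28.0 × 0.02628 / 0.27 = 2.725 m/day.
t = 1000 / 2.725 = 367 days.

370 days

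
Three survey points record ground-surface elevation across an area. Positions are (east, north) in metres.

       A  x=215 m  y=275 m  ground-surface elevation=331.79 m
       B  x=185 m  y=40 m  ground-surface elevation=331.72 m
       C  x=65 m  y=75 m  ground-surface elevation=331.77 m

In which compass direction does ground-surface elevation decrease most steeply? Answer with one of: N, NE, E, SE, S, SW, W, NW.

SE

Taking A as reference: B−A = (-30, -235, -0.07); C−A = (-150, -200, -0.02).
Determinant of the coordinate differences = (-30)·(-200) − (-150)·(-235) = -29250.
∂z/∂x = [(-0.07)·(-200) − (-0.02)·(-235)] / -29250 = -0.0003179
∂z/∂y = [(-30)·(-0.02) − (-150)·(-0.07)] / -29250 = +0.0003385
Steepest decrease is along −∇f = (+0.0003179 E, -0.0003385 N) → southeast.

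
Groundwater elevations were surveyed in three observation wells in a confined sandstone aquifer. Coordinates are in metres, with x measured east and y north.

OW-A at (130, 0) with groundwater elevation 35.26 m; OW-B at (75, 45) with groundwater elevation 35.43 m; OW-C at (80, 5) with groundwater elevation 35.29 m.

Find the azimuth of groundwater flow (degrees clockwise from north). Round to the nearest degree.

176°

With h = a·x + b·y + c and OW-A as origin, the differences give:
  (-55)·a + 45·b = +0.17
  (-50)·a + 5·b = +0.03
Eliminate b (×5 and ×45, subtract): 1975·a = -0.500 → a = ∂h/∂x = -0.0002532
Back-substitute: b = ∂h/∂y = +0.003468.
Flow direction (−∇h) has components (+0.0002532 E, -0.003468 N).
Azimuth = atan2(E, N) = atan2(+0.0002532, -0.003468) = 175.8° ≈ 176°.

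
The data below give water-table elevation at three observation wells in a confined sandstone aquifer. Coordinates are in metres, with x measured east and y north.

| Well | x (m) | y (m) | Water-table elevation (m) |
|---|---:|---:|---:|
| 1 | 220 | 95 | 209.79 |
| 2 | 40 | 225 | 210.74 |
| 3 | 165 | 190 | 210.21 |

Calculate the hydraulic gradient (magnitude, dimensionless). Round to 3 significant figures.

Differences from 1: to 2 (Δx, Δy, Δh) = (-180, 130, +0.95); to 3 = (-55, 95, +0.42).
Determinant of the coordinate differences = (-180)·95 − (-55)·130 = -9950.
∂h/∂x = [(+0.95)·95 − (+0.42)·130] / -9950 = -0.003583
∂h/∂y = [(-180)·(+0.42) − (-55)·(+0.95)] / -9950 = +0.002347
|∇h| = √(-0.003583² + 0.002347²) = 0.004283

0.00428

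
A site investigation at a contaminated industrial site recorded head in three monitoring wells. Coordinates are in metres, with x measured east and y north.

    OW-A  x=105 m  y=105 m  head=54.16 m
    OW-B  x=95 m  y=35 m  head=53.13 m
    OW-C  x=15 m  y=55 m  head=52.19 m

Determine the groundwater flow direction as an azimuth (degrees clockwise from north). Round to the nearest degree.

230°

Taking OW-A as reference: OW-B−OW-A = (-10, -70, -1.03); OW-C−OW-A = (-90, -50, -1.97).
Solve a·Δx + b·Δy = Δh: det = (-10)·(-50) − (-90)·(-70) = -5800.
∂h/∂x = [(-1.03)·(-50) − (-1.97)·(-70)] / -5800 = +0.01490
∂h/∂y = [(-10)·(-1.97) − (-90)·(-1.03)] / -5800 = +0.01259
Flow direction (−∇h) has components (-0.01490 E, -0.01259 N).
Azimuth = atan2(E, N) = atan2(-0.01490, -0.01259) = 229.8° ≈ 230°.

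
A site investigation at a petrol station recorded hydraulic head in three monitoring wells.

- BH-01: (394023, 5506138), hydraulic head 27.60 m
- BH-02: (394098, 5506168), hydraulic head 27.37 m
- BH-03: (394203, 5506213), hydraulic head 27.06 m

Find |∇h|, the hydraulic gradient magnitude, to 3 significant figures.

0.00615

Differences from BH-01: to BH-02 (Δx, Δy, Δh) = (75, 30, -0.23); to BH-03 = (180, 75, -0.54).
Determinant of the coordinate differences = 75·75 − 180·30 = 225.
∂h/∂x = [(-0.23)·75 − (-0.54)·30] / 225 = -0.004667
∂h/∂y = [75·(-0.54) − 180·(-0.23)] / 225 = +0.004000
|∇h| = √(-0.004667² + 0.004000²) = 0.006147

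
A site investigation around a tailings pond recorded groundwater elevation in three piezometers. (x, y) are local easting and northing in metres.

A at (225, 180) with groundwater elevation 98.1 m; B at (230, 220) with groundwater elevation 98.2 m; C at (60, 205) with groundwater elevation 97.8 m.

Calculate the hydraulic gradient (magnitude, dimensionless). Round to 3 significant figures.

0.00310

Taking A as reference: B−A = (5, 40, +0.1); C−A = (-165, 25, -0.3).
Determinant of the coordinate differences = 5·25 − (-165)·40 = 6725.
∂h/∂x = [(+0.1)·25 − (-0.3)·40] / 6725 = +0.002156
∂h/∂y = [5·(-0.3) − (-165)·(+0.1)] / 6725 = +0.002230
|∇h| = √(0.002156² + 0.002230²) = 0.003102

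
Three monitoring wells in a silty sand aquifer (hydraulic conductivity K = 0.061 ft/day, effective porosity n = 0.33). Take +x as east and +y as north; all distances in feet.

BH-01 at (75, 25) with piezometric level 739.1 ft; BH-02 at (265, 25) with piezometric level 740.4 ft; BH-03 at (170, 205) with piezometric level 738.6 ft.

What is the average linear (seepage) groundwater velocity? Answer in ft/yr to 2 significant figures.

0.63 ft/yr

Differences from BH-01: to BH-02 (Δx, Δy, Δh) = (190, 0, +1.3); to BH-03 = (95, 180, -0.5).
Solve a·Δx + b·Δy = Δh: det = 190·180 − 95·0 = 34200.
∂h/∂x = [(+1.3)·180 − (-0.5)·0] / 34200 = +0.006842
∂h/∂y = [190·(-0.5) − 95·(+1.3)] / 34200 = -0.006389
|∇h| = √(0.006842² + -0.006389²) = 0.009361
Seepage velocity v = K·i/n = 0.061 × 0.009361 / 0.33 = 0.00173 ft/day = 0.6319 ft/yr.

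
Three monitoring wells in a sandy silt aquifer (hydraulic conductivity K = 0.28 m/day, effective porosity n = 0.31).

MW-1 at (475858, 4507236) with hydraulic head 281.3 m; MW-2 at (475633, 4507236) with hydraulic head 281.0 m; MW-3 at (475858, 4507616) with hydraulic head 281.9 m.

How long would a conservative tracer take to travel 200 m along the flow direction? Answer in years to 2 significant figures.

∂h/∂x = (281.0 − 281.3) / (475633 − 475858) = +0.001333
∂h/∂y = (281.9 − 281.3) / (4507616 − 4507236) = +0.001579
|∇h| = √(0.001333² + 0.001579²) = 0.002066
Seepage velocity v = K·i/n = 0.28 × 0.002066 / 0.31 = 0.001866 m/day.
t = 200 / 0.001866 = 1.072e+05 days = 293 years.

290 years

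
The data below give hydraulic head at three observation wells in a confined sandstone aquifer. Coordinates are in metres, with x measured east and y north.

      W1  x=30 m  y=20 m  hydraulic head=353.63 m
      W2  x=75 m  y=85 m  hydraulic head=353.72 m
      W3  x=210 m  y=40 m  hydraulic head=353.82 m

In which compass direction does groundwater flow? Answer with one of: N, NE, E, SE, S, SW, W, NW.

With h = a·x + b·y + c and W1 as origin, the differences give:
  45·a + 65·b = +0.09
  180·a + 20·b = +0.19
Eliminate b (×20 and ×65, subtract): -10800·a = -10.550 → a = ∂h/∂x = +0.0009769
Back-substitute: b = ∂h/∂y = +0.0007083.
Flow = −∇h = (-0.0009769 east, -0.0007083 north), which points southwest.

SW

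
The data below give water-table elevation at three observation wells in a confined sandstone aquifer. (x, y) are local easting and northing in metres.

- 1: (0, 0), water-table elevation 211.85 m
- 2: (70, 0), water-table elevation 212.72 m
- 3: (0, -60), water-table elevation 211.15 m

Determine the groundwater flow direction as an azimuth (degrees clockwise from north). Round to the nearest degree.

∂h/∂x = (212.72 − 211.85) / (70 − 0) = +0.01243
∂h/∂y = (211.15 − 211.85) / (-60 − 0) = +0.01167
Flow direction (−∇h) has components (-0.01243 E, -0.01167 N).
Azimuth = atan2(E, N) = atan2(-0.01243, -0.01167) = 226.8° ≈ 227°.

227°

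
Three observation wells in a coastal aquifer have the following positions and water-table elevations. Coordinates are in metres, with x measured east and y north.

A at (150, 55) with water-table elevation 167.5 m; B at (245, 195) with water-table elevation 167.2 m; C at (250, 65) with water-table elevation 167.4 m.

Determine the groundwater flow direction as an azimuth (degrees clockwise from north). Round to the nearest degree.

Taking A as reference: B−A = (95, 140, -0.3); C−A = (100, 10, -0.1).
Solve a·Δx + b·Δy = Δh: det = 95·10 − 100·140 = -13050.
∂h/∂x = [(-0.3)·10 − (-0.1)·140] / -13050 = -0.0008429
∂h/∂y = [95·(-0.1) − 100·(-0.3)] / -13050 = -0.001571
Flow direction (−∇h) has components (+0.0008429 E, +0.001571 N).
Azimuth = atan2(E, N) = atan2(+0.0008429, +0.001571) = 28.2° ≈ 028°.

028°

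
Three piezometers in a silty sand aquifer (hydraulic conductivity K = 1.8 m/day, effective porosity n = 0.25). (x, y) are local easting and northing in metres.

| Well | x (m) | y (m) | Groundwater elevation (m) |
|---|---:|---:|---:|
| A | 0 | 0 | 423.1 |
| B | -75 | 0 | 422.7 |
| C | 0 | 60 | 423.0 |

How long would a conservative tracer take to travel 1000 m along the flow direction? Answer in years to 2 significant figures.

68 years

∂h/∂x = (422.7 − 423.1) / (-75 − 0) = +0.005333
∂h/∂y = (423.0 − 423.1) / (60 − 0) = -0.001667
|∇h| = √(0.005333² + -0.001667²) = 0.005587
Seepage velocity v = K·i/n = 1.8 × 0.005587 / 0.25 = 0.04023 m/day.
t = 1000 / 0.04023 = 2.486e+04 days = 68.1 years.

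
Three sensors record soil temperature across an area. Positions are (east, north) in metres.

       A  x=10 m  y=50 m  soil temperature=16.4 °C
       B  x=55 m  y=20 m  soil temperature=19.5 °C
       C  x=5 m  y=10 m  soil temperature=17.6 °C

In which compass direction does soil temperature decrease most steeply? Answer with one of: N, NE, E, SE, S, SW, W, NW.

Three-point gradient (reference A): Δ to B = (45, -30, +3.1), Δ to C = (-5, -40, +1.2).
∂T/∂x = +0.04513, ∂T/∂y = -0.03564 (det = -1950).
Steepest decrease is along −∇f = (-0.04513 E, +0.03564 N) → northwest.

NW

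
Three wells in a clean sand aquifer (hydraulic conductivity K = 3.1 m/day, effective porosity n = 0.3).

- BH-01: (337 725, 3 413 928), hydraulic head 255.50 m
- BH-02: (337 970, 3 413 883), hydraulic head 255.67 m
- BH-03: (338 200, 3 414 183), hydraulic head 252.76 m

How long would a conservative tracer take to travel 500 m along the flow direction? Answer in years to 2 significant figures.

15 years

Taking BH-01 as reference: BH-02−BH-01 = (245, -45, +0.17); BH-03−BH-01 = (475, 255, -2.74).
Solve a·Δx + b·Δy = Δh: det = 245·255 − 475·(-45) = 83850.
∂h/∂x = [(+0.17)·255 − (-2.74)·(-45)] / 83850 = -0.0009535
∂h/∂y = [245·(-2.74) − 475·(+0.17)] / 83850 = -0.008969
|∇h| = √(-0.0009535² + -0.008969²) = 0.00902
Seepage velocity v = K·i/n = 3.1 × 0.00902 / 0.3 = 0.09321 m/day.
t = 500 / 0.09321 = 5364 days = 14.7 years.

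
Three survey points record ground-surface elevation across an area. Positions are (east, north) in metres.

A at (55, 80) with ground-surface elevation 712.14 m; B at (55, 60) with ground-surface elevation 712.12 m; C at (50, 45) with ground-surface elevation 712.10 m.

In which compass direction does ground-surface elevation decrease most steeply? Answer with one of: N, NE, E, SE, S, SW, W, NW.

SW

Taking A as reference: B−A = (0, -20, -0.02); C−A = (-5, -35, -0.04).
Determinant of the coordinate differences = 0·(-35) − (-5)·(-20) = -100.
∂z/∂x = [(-0.02)·(-35) − (-0.04)·(-20)] / -100 = +0.0010000
∂z/∂y = [0·(-0.04) − (-5)·(-0.02)] / -100 = +0.0010000
Steepest decrease is along −∇f = (-0.0010000 E, -0.0010000 N) → southwest.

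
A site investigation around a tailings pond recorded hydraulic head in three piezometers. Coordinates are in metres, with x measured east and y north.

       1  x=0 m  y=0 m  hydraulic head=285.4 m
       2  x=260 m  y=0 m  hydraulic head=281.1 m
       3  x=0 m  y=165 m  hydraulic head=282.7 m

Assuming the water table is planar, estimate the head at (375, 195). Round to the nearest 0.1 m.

∂h/∂x = (281.1 − 285.4) / (260 − 0) = -0.01654
∂h/∂y = (282.7 − 285.4) / (165 − 0) = -0.01636
h(375, 195) = 285.4 + (-0.01654)·(375) + (-0.01636)·(195) = 285.4 -6.202 -3.191 = 276.007 m.

276.0 m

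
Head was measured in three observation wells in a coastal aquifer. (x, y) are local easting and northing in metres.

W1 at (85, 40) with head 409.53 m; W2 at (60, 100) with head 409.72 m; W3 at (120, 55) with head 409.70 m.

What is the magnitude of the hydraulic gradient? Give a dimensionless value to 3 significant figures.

Three-point gradient (reference W1): Δ to W2 = (-25, 60, +0.19), Δ to W3 = (35, 15, +0.17).
∂h/∂x = +0.002970, ∂h/∂y = +0.004404 (det = -2475).
|∇h| = √(0.002970² + 0.004404²) = 0.005312

0.00531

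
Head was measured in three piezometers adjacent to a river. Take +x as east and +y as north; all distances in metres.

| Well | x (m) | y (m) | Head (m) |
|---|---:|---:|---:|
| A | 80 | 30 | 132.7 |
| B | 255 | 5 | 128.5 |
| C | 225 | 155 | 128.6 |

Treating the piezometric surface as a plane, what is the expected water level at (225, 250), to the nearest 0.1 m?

With h = a·x + b·y + c and A as origin, the differences give:
  175·a + (-25)·b = -4.2
  145·a + 125·b = -4.1
Eliminate b (×125 and ×(-25), subtract): 25500·a = -627.50 → a = ∂h/∂x = -0.02461
Back-substitute: b = ∂h/∂y = -0.004255.
h(225, 250) = 132.7 + (-0.02461)·(145) + (-0.004255)·(220) = 132.7 -3.568 -0.936 = 128.196 m.

128.2 m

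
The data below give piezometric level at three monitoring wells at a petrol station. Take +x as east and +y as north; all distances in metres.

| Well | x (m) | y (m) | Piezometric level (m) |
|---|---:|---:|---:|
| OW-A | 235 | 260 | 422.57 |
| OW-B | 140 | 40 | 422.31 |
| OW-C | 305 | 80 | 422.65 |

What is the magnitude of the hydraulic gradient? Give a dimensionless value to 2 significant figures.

Three-point gradient (reference OW-A): Δ to OW-B = (-95, -220, -0.26), Δ to OW-C = (70, -180, +0.08).
∂h/∂x = +0.001982, ∂h/∂y = +0.0003262 (det = 32500).
|∇h| = √(0.001982² + 0.0003262²) = 0.002009

0.0020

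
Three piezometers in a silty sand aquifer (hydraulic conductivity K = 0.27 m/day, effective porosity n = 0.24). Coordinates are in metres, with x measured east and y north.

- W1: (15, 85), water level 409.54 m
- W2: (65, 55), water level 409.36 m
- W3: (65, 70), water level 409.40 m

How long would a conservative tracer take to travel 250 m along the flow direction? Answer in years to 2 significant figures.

180 years

With h = a·x + b·y + c and W1 as origin, the differences give:
  50·a + (-30)·b = -0.18
  50·a + (-15)·b = -0.14
Eliminate b (×(-15) and ×(-30), subtract): 750·a = -1.500 → a = ∂h/∂x = -0.002000
Back-substitute: b = ∂h/∂y = +0.002667.
|∇h| = √(-0.002000² + 0.002667²) = 0.003334
Seepage velocity v = K·i/n = 0.27 × 0.003334 / 0.24 = 0.003751 m/day.
t = 250 / 0.003751 = 6.665e+04 days = 182 years.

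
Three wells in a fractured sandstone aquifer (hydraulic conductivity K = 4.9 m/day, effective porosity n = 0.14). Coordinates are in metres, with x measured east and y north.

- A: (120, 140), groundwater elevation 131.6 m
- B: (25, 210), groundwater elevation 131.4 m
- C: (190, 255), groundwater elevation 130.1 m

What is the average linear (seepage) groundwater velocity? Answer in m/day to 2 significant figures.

Three-point gradient (reference A): Δ to B = (-95, 70, -0.2), Δ to C = (70, 115, -1.5).
∂h/∂x = -0.005182, ∂h/∂y = -0.009889 (det = -15825).
|∇h| = √(-0.005182² + -0.009889²) = 0.01116
Seepage velocity v = K·i/n = 4.9 × 0.01116 / 0.14 = 0.3906 m/day.

0.39 m/day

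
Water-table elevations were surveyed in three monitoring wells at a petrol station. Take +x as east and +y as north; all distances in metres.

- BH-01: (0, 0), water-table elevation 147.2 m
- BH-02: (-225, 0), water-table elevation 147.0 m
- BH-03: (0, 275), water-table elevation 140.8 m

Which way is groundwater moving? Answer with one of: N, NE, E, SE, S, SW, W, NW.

∂h/∂x = (147.0 − 147.2) / (-225 − 0) = +0.0008889
∂h/∂y = (140.8 − 147.2) / (275 − 0) = -0.02327
Flow = −∇h = (-0.0008889 east, +0.02327 north), which points north.

N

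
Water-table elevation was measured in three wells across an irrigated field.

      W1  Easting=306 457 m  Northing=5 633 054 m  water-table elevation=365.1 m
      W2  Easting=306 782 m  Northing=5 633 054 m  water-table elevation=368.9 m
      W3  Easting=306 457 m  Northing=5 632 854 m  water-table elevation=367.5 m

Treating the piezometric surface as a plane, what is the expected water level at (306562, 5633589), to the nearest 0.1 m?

∂h/∂x = (368.9 − 365.1) / (306782 − 306457) = +0.01169
∂h/∂y = (367.5 − 365.1) / (5632854 − 5633054) = -0.01200
h(306562, 5633589) = 365.1 + (+0.01169)·(105) + (-0.01200)·(535) = 365.1 +1.228 -6.420 = 359.908 m.

359.9 m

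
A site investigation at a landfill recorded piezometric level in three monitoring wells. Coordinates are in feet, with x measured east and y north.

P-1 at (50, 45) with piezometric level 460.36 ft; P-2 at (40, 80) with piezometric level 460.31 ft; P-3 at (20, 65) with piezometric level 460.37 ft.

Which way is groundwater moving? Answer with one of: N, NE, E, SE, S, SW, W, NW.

NE

Taking P-1 as reference: P-2−P-1 = (-10, 35, -0.05); P-3−P-1 = (-30, 20, +0.01).
Solve a·Δx + b·Δy = Δh: det = (-10)·20 − (-30)·35 = 850.
∂h/∂x = [(-0.05)·20 − (+0.01)·35] / 850 = -0.001588
∂h/∂y = [(-10)·(+0.01) − (-30)·(-0.05)] / 850 = -0.001882
Flow = −∇h = (+0.001588 east, +0.001882 north), which points northeast.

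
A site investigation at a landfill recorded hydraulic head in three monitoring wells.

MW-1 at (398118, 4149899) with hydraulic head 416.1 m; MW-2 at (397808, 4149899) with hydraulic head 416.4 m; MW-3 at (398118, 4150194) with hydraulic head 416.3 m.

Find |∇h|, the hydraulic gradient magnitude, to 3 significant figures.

∂h/∂x = (416.4 − 416.1) / (397808 − 398118) = -0.0009677
∂h/∂y = (416.3 − 416.1) / (4150194 − 4149899) = +0.0006780
|∇h| = √(-0.0009677² + 0.0006780²) = 0.001182

0.00118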